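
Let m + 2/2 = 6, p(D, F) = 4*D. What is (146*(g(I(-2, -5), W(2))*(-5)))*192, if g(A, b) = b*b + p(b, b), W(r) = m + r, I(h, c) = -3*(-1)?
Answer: -10792320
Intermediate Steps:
m = 5 (m = -1 + 6 = 5)
I(h, c) = 3
W(r) = 5 + r
g(A, b) = b² + 4*b (g(A, b) = b*b + 4*b = b² + 4*b)
(146*(g(I(-2, -5), W(2))*(-5)))*192 = (146*(((5 + 2)*(4 + (5 + 2)))*(-5)))*192 = (146*((7*(4 + 7))*(-5)))*192 = (146*((7*11)*(-5)))*192 = (146*(77*(-5)))*192 = (146*(-385))*192 = -56210*192 = -10792320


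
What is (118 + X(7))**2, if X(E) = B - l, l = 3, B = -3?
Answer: 12544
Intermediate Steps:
X(E) = -6 (X(E) = -3 - 1*3 = -3 - 3 = -6)
(118 + X(7))**2 = (118 - 6)**2 = 112**2 = 12544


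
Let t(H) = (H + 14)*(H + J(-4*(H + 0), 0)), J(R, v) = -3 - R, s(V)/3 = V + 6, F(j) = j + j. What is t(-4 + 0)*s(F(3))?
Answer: -8280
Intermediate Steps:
F(j) = 2*j
s(V) = 18 + 3*V (s(V) = 3*(V + 6) = 3*(6 + V) = 18 + 3*V)
t(H) = (-3 + 5*H)*(14 + H) (t(H) = (H + 14)*(H + (-3 - (-4)*(H + 0))) = (14 + H)*(H + (-3 - (-4)*H)) = (14 + H)*(H + (-3 + 4*H)) = (14 + H)*(-3 + 5*H) = (-3 + 5*H)*(14 + H))
t(-4 + 0)*s(F(3)) = (-42 + 5*(-4 + 0)**2 + 67*(-4 + 0))*(18 + 3*(2*3)) = (-42 + 5*(-4)**2 + 67*(-4))*(18 + 3*6) = (-42 + 5*16 - 268)*(18 + 18) = (-42 + 80 - 268)*36 = -230*36 = -8280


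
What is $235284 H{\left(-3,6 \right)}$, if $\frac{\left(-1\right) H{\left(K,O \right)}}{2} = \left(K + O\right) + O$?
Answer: $-4235112$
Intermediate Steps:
$H{\left(K,O \right)} = - 4 O - 2 K$ ($H{\left(K,O \right)} = - 2 \left(\left(K + O\right) + O\right) = - 2 \left(K + 2 O\right) = - 4 O - 2 K$)
$235284 H{\left(-3,6 \right)} = 235284 \left(\left(-4\right) 6 - -6\right) = 235284 \left(-24 + 6\right) = 235284 \left(-18\right) = -4235112$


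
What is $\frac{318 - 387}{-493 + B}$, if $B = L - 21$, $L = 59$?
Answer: $\frac{69}{455} \approx 0.15165$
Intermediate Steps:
$B = 38$ ($B = 59 - 21 = 38$)
$\frac{318 - 387}{-493 + B} = \frac{318 - 387}{-493 + 38} = - \frac{69}{-455} = \left(-69\right) \left(- \frac{1}{455}\right) = \frac{69}{455}$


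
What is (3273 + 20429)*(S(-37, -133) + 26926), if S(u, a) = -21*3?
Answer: 636706826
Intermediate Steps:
S(u, a) = -63
(3273 + 20429)*(S(-37, -133) + 26926) = (3273 + 20429)*(-63 + 26926) = 23702*26863 = 636706826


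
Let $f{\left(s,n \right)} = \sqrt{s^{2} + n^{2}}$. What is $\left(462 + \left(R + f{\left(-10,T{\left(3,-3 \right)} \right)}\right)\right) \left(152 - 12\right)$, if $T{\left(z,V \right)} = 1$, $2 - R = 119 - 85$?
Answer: $60200 + 140 \sqrt{101} \approx 61607.0$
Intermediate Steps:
$R = -32$ ($R = 2 - \left(119 - 85\right) = 2 - 34 = -32$)
$f{\left(s,n \right)} = \sqrt{n^{2} + s^{2}}$
$\left(462 + \left(R + f{\left(-10,T{\left(3,-3 \right)} \right)}\right)\right) \left(152 - 12\right) = \left(462 - \left(32 - \sqrt{1^{2} + \left(-10\right)^{2}}\right)\right) \left(152 - 12\right) = \left(462 - \left(32 - \sqrt{1 + 100}\right)\right) 140 = \left(462 - \left(32 - \sqrt{101}\right)\right) 140 = \left(430 + \sqrt{101}\right) 140 = 60200 + 140 \sqrt{101}$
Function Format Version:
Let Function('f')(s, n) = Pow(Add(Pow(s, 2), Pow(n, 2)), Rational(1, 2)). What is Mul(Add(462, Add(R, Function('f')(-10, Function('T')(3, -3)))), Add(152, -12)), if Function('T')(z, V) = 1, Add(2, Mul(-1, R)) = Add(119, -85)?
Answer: Add(60200, Mul(140, Pow(101, Rational(1, 2)))) ≈ 61607.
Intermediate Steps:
R = -32 (R = Add(2, Mul(-1, Add(119, -85))) = Add(2, Mul(-1, 34)) = Add(2, -34) = -32)
Function('f')(s, n) = Pow(Add(Pow(n, 2), Pow(s, 2)), Rational(1, 2))
Mul(Add(462, Add(R, Function('f')(-10, Function('T')(3, -3)))), Add(152, -12)) = Mul(Add(462, Add(-32, Pow(Add(Pow(1, 2), Pow(-10, 2)), Rational(1, 2)))), Add(152, -12)) = Mul(Add(462, Add(-32, Pow(Add(1, 100), Rational(1, 2)))), 140) = Mul(Add(462, Add(-32, Pow(101, Rational(1, 2)))), 140) = Mul(Add(430, Pow(101, Rational(1, 2))), 140) = Add(60200, Mul(140, Pow(101, Rational(1, 2))))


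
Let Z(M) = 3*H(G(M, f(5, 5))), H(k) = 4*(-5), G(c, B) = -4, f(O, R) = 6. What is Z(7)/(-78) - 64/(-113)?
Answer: 1962/1469 ≈ 1.3356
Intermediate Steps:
H(k) = -20
Z(M) = -60 (Z(M) = 3*(-20) = -60)
Z(7)/(-78) - 64/(-113) = -60/(-78) - 64/(-113) = -60*(-1/78) - 64*(-1/113) = 10/13 + 64/113 = 1962/1469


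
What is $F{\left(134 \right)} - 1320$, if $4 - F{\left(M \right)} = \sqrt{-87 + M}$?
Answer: $-1316 - \sqrt{47} \approx -1322.9$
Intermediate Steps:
$F{\left(M \right)} = 4 - \sqrt{-87 + M}$
$F{\left(134 \right)} - 1320 = \left(4 - \sqrt{-87 + 134}\right) - 1320 = \left(4 - \sqrt{47}\right) - 1320 = -1316 - \sqrt{47}$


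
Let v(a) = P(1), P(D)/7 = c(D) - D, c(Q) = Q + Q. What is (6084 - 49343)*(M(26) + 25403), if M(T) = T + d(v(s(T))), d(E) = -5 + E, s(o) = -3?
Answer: -1100119629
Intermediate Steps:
c(Q) = 2*Q
P(D) = 7*D (P(D) = 7*(2*D - D) = 7*D)
v(a) = 7 (v(a) = 7*1 = 7)
M(T) = 2 + T (M(T) = T + (-5 + 7) = T + 2 = 2 + T)
(6084 - 49343)*(M(26) + 25403) = (6084 - 49343)*((2 + 26) + 25403) = -43259*(28 + 25403) = -43259*25431 = -1100119629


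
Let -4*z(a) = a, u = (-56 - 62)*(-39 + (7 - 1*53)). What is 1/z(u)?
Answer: -2/5015 ≈ -0.00039880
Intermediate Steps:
u = 10030 (u = -118*(-39 + (7 - 53)) = -118*(-39 - 46) = -118*(-85) = 10030)
z(a) = -a/4
1/z(u) = 1/(-¼*10030) = 1/(-5015/2) = -2/5015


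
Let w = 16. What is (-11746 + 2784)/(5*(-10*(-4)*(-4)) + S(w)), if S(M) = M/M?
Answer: 8962/799 ≈ 11.217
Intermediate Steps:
S(M) = 1
(-11746 + 2784)/(5*(-10*(-4)*(-4)) + S(w)) = (-11746 + 2784)/(5*(-10*(-4)*(-4)) + 1) = -8962/(5*(40*(-4)) + 1) = -8962/(5*(-160) + 1) = -8962/(-800 + 1) = -8962/(-799) = -8962*(-1/799) = 8962/799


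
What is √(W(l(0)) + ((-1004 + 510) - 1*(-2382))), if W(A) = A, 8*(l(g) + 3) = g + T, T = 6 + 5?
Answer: √30182/4 ≈ 43.432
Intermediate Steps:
T = 11
l(g) = -13/8 + g/8 (l(g) = -3 + (g + 11)/8 = -3 + (11 + g)/8 = -3 + (11/8 + g/8) = -13/8 + g/8)
√(W(l(0)) + ((-1004 + 510) - 1*(-2382))) = √((-13/8 + (⅛)*0) + ((-1004 + 510) - 1*(-2382))) = √((-13/8 + 0) + (-494 + 2382)) = √(-13/8 + 1888) = √(15091/8) = √30182/4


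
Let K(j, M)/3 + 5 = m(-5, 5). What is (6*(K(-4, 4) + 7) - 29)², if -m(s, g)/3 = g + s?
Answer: 5929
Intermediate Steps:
m(s, g) = -3*g - 3*s (m(s, g) = -3*(g + s) = -3*g - 3*s)
K(j, M) = -15 (K(j, M) = -15 + 3*(-3*5 - 3*(-5)) = -15 + 3*(-15 + 15) = -15 + 3*0 = -15 + 0 = -15)
(6*(K(-4, 4) + 7) - 29)² = (6*(-15 + 7) - 29)² = (6*(-8) - 29)² = (-48 - 29)² = (-77)² = 5929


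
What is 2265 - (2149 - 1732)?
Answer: 1848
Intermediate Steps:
2265 - (2149 - 1732) = 2265 - 1*417 = 2265 - 417 = 1848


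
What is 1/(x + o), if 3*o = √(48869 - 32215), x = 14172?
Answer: 63774/903796801 - 3*√16654/1807593602 ≈ 7.0348e-5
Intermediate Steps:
o = √16654/3 (o = √(48869 - 32215)/3 = √16654/3 ≈ 43.017)
1/(x + o) = 1/(14172 + √16654/3)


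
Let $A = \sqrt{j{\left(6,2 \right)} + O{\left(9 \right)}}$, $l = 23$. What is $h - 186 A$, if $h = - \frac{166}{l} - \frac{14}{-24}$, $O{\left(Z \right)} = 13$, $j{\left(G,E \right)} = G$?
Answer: $- \frac{1831}{276} - 186 \sqrt{19} \approx -817.39$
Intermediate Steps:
$h = - \frac{1831}{276}$ ($h = - \frac{166}{23} - \frac{14}{-24} = \left(-166\right) \frac{1}{23} - - \frac{7}{12} = - \frac{166}{23} + \frac{7}{12} = - \frac{1831}{276} \approx -6.6341$)
$A = \sqrt{19}$ ($A = \sqrt{6 + 13} = \sqrt{19} \approx 4.3589$)
$h - 186 A = - \frac{1831}{276} - 186 \sqrt{19}$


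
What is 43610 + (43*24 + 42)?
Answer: 44684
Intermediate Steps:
43610 + (43*24 + 42) = 43610 + (1032 + 42) = 43610 + 1074 = 44684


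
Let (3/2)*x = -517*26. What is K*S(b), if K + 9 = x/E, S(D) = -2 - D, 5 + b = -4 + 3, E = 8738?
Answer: -525620/13107 ≈ -40.102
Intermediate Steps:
b = -6 (b = -5 + (-4 + 3) = -5 - 1 = -6)
x = -26884/3 (x = 2*(-517*26)/3 = (⅔)*(-13442) = -26884/3 ≈ -8961.3)
K = -131405/13107 (K = -9 - 26884/3/8738 = -9 - 26884/3*1/8738 = -9 - 13442/13107 = -131405/13107 ≈ -10.026)
K*S(b) = -131405*(-2 - 1*(-6))/13107 = -131405*(-2 + 6)/13107 = -131405/13107*4 = -525620/13107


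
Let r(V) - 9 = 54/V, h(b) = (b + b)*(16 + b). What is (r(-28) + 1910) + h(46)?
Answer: 106695/14 ≈ 7621.1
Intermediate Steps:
h(b) = 2*b*(16 + b) (h(b) = (2*b)*(16 + b) = 2*b*(16 + b))
r(V) = 9 + 54/V
(r(-28) + 1910) + h(46) = ((9 + 54/(-28)) + 1910) + 2*46*(16 + 46) = ((9 + 54*(-1/28)) + 1910) + 2*46*62 = ((9 - 27/14) + 1910) + 5704 = (99/14 + 1910) + 5704 = 26839/14 + 5704 = 106695/14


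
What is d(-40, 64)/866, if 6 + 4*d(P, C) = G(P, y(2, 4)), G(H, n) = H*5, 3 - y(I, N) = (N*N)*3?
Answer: -103/1732 ≈ -0.059469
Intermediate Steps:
y(I, N) = 3 - 3*N**2 (y(I, N) = 3 - N*N*3 = 3 - N**2*3 = 3 - 3*N**2)
G(H, n) = 5*H
d(P, C) = -3/2 + 5*P/4 (d(P, C) = -3/2 + (5*P)/4 = -3/2 + 5*P/4)
d(-40, 64)/866 = (-3/2 + (5/4)*(-40))/866 = (-3/2 - 50)*(1/866) = -103/2*1/866 = -103/1732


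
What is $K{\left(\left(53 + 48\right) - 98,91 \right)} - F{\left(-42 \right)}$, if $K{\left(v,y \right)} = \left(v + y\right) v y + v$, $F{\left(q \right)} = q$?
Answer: $25707$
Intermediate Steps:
$K{\left(v,y \right)} = v + v y \left(v + y\right)$ ($K{\left(v,y \right)} = v \left(v + y\right) y + v = v y \left(v + y\right) + v = v + v y \left(v + y\right)$)
$K{\left(\left(53 + 48\right) - 98,91 \right)} - F{\left(-42 \right)} = \left(\left(53 + 48\right) - 98\right) \left(1 + 91^{2} + \left(\left(53 + 48\right) - 98\right) 91\right) - -42 = \left(101 - 98\right) \left(1 + 8281 + \left(101 - 98\right) 91\right) + 42 = 3 \left(1 + 8281 + 3 \cdot 91\right) + 42 = 3 \left(1 + 8281 + 273\right) + 42 = 3 \cdot 8555 + 42 = 25665 + 42 = 25707$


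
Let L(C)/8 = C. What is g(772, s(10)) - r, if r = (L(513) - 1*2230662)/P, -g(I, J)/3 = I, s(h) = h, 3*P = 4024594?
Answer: -4657140015/2012297 ≈ -2314.3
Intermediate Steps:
P = 4024594/3 (P = (⅓)*4024594 = 4024594/3 ≈ 1.3415e+6)
L(C) = 8*C
g(I, J) = -3*I
r = -3339837/2012297 (r = (8*513 - 1*2230662)/(4024594/3) = (4104 - 2230662)*(3/4024594) = -2226558*3/4024594 = -3339837/2012297 ≈ -1.6597)
g(772, s(10)) - r = -3*772 - 1*(-3339837/2012297) = -2316 + 3339837/2012297 = -4657140015/2012297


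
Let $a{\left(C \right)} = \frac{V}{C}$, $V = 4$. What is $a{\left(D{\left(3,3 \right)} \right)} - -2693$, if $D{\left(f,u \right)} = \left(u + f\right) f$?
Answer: $\frac{24239}{9} \approx 2693.2$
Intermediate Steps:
$D{\left(f,u \right)} = f \left(f + u\right)$ ($D{\left(f,u \right)} = \left(f + u\right) f = f \left(f + u\right)$)
$a{\left(C \right)} = \frac{4}{C}$
$a{\left(D{\left(3,3 \right)} \right)} - -2693 = \frac{4}{3 \left(3 + 3\right)} - -2693 = \frac{4}{3 \cdot 6} + 2693 = \frac{4}{18} + 2693 = 4 \cdot \frac{1}{18} + 2693 = \frac{2}{9} + 2693 = \frac{24239}{9}$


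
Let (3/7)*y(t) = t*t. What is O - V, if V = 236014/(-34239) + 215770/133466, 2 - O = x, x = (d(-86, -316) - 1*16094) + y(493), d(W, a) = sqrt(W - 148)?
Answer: -419664619098116/761623729 - 3*I*sqrt(26) ≈ -5.5101e+5 - 15.297*I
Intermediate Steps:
d(W, a) = sqrt(-148 + W)
y(t) = 7*t**2/3 (y(t) = 7*(t*t)/3 = 7*t**2/3)
x = 1653061/3 + 3*I*sqrt(26) (x = (sqrt(-148 - 86) - 1*16094) + (7/3)*493**2 = (sqrt(-234) - 16094) + (7/3)*243049 = (3*I*sqrt(26) - 16094) + 1701343/3 = (-16094 + 3*I*sqrt(26)) + 1701343/3 = 1653061/3 + 3*I*sqrt(26) ≈ 5.5102e+5 + 15.297*I)
O = -1653055/3 - 3*I*sqrt(26) (O = 2 - (1653061/3 + 3*I*sqrt(26)) = 2 + (-1653061/3 - 3*I*sqrt(26)) = -1653055/3 - 3*I*sqrt(26) ≈ -5.5102e+5 - 15.297*I)
V = -12056047747/2284871187 (V = 236014*(-1/34239) + 215770*(1/133466) = -236014/34239 + 107885/66733 = -12056047747/2284871187 ≈ -5.2765)
O - V = (-1653055/3 - 3*I*sqrt(26)) - 1*(-12056047747/2284871187) = (-1653055/3 - 3*I*sqrt(26)) + 12056047747/2284871187 = -419664619098116/761623729 - 3*I*sqrt(26)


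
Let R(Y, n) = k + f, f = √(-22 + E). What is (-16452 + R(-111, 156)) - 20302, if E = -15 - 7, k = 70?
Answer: -36684 + 2*I*√11 ≈ -36684.0 + 6.6332*I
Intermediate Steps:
E = -22
f = 2*I*√11 (f = √(-22 - 22) = √(-44) = 2*I*√11 ≈ 6.6332*I)
R(Y, n) = 70 + 2*I*√11
(-16452 + R(-111, 156)) - 20302 = (-16452 + (70 + 2*I*√11)) - 20302 = (-16382 + 2*I*√11) - 20302 = -36684 + 2*I*√11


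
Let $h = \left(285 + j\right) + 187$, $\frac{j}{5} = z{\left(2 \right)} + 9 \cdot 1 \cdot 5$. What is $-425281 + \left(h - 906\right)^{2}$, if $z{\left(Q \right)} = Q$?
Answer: $-385680$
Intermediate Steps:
$j = 235$ ($j = 5 \left(2 + 9 \cdot 1 \cdot 5\right) = 5 \left(2 + 9 \cdot 5\right) = 5 \left(2 + 45\right) = 5 \cdot 47 = 235$)
$h = 707$ ($h = \left(285 + 235\right) + 187 = 520 + 187 = 707$)
$-425281 + \left(h - 906\right)^{2} = -425281 + \left(707 - 906\right)^{2} = -425281 + \left(-199\right)^{2} = -425281 + 39601 = -385680$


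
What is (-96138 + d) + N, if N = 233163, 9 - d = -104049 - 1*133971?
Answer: 375054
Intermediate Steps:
d = 238029 (d = 9 - (-104049 - 1*133971) = 9 - (-104049 - 133971) = 9 - 1*(-238020) = 9 + 238020 = 238029)
(-96138 + d) + N = (-96138 + 238029) + 233163 = 141891 + 233163 = 375054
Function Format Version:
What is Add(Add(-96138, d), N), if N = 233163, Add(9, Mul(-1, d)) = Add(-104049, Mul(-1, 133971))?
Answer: 375054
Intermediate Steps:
d = 238029 (d = Add(9, Mul(-1, Add(-104049, Mul(-1, 133971)))) = Add(9, Mul(-1, Add(-104049, -133971))) = Add(9, Mul(-1, -238020)) = Add(9, 238020) = 238029)
Add(Add(-96138, d), N) = Add(Add(-96138, 238029), 233163) = Add(141891, 233163) = 375054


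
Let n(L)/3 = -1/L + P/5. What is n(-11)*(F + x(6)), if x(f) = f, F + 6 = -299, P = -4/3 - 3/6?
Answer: 27209/110 ≈ 247.35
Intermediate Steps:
P = -11/6 (P = -4*⅓ - 3*⅙ = -4/3 - ½ = -11/6 ≈ -1.8333)
F = -305 (F = -6 - 299 = -305)
n(L) = -11/10 - 3/L (n(L) = 3*(-1/L - 11/6/5) = 3*(-1/L - 11/6*⅕) = 3*(-1/L - 11/30) = 3*(-11/30 - 1/L) = -11/10 - 3/L)
n(-11)*(F + x(6)) = (-11/10 - 3/(-11))*(-305 + 6) = (-11/10 - 3*(-1/11))*(-299) = (-11/10 + 3/11)*(-299) = -91/110*(-299) = 27209/110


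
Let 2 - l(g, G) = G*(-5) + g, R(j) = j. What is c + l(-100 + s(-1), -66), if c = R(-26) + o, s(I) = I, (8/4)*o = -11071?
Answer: -11577/2 ≈ -5788.5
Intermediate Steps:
o = -11071/2 (o = (½)*(-11071) = -11071/2 ≈ -5535.5)
l(g, G) = 2 - g + 5*G (l(g, G) = 2 - (G*(-5) + g) = 2 - (-5*G + g) = 2 - (g - 5*G) = 2 + (-g + 5*G) = 2 - g + 5*G)
c = -11123/2 (c = -26 - 11071/2 = -11123/2 ≈ -5561.5)
c + l(-100 + s(-1), -66) = -11123/2 + (2 - (-100 - 1) + 5*(-66)) = -11123/2 + (2 - 1*(-101) - 330) = -11123/2 + (2 + 101 - 330) = -11123/2 - 227 = -11577/2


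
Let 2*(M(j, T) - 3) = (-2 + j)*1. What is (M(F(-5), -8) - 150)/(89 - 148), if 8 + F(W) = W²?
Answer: 279/118 ≈ 2.3644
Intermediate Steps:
F(W) = -8 + W²
M(j, T) = 2 + j/2 (M(j, T) = 3 + ((-2 + j)*1)/2 = 3 + (-2 + j)/2 = 3 + (-1 + j/2) = 2 + j/2)
(M(F(-5), -8) - 150)/(89 - 148) = ((2 + (-8 + (-5)²)/2) - 150)/(89 - 148) = ((2 + (-8 + 25)/2) - 150)/(-59) = -((2 + (½)*17) - 150)/59 = -((2 + 17/2) - 150)/59 = -(21/2 - 150)/59 = -1/59*(-279/2) = 279/118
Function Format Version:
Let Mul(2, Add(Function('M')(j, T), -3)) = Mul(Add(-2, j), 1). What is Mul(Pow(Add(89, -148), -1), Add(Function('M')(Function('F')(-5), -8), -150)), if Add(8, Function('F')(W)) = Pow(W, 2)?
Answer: Rational(279, 118) ≈ 2.3644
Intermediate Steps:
Function('F')(W) = Add(-8, Pow(W, 2))
Function('M')(j, T) = Add(2, Mul(Rational(1, 2), j)) (Function('M')(j, T) = Add(3, Mul(Rational(1, 2), Mul(Add(-2, j), 1))) = Add(3, Mul(Rational(1, 2), Add(-2, j))) = Add(3, Add(-1, Mul(Rational(1, 2), j))) = Add(2, Mul(Rational(1, 2), j)))
Mul(Pow(Add(89, -148), -1), Add(Function('M')(Function('F')(-5), -8), -150)) = Mul(Pow(Add(89, -148), -1), Add(Add(2, Mul(Rational(1, 2), Add(-8, Pow(-5, 2)))), -150)) = Mul(Pow(-59, -1), Add(Add(2, Mul(Rational(1, 2), Add(-8, 25))), -150)) = Mul(Rational(-1, 59), Add(Add(2, Mul(Rational(1, 2), 17)), -150)) = Mul(Rational(-1, 59), Add(Add(2, Rational(17, 2)), -150)) = Mul(Rational(-1, 59), Add(Rational(21, 2), -150)) = Mul(Rational(-1, 59), Rational(-279, 2)) = Rational(279, 118)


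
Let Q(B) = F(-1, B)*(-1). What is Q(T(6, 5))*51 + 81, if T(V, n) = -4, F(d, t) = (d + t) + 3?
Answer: 183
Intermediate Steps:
F(d, t) = 3 + d + t
Q(B) = -2 - B (Q(B) = (3 - 1 + B)*(-1) = (2 + B)*(-1) = -2 - B)
Q(T(6, 5))*51 + 81 = (-2 - 1*(-4))*51 + 81 = (-2 + 4)*51 + 81 = 2*51 + 81 = 102 + 81 = 183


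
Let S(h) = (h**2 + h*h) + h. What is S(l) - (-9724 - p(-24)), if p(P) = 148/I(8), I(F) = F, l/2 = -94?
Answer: 160485/2 ≈ 80243.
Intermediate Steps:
l = -188 (l = 2*(-94) = -188)
p(P) = 37/2 (p(P) = 148/8 = 148*(1/8) = 37/2)
S(h) = h + 2*h**2 (S(h) = (h**2 + h**2) + h = 2*h**2 + h = h + 2*h**2)
S(l) - (-9724 - p(-24)) = -188*(1 + 2*(-188)) - (-9724 - 1*37/2) = -188*(1 - 376) - (-9724 - 37/2) = -188*(-375) - 1*(-19485/2) = 70500 + 19485/2 = 160485/2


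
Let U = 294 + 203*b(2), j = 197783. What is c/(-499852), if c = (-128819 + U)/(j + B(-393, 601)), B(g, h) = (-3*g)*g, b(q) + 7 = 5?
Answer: -128931/132742696528 ≈ -9.7129e-7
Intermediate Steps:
b(q) = -2 (b(q) = -7 + 5 = -2)
U = -112 (U = 294 + 203*(-2) = 294 - 406 = -112)
B(g, h) = -3*g**2
c = 128931/265564 (c = (-128819 - 112)/(197783 - 3*(-393)**2) = -128931/(197783 - 3*154449) = -128931/(197783 - 463347) = -128931/(-265564) = -128931*(-1/265564) = 128931/265564 ≈ 0.48550)
c/(-499852) = (128931/265564)/(-499852) = (128931/265564)*(-1/499852) = -128931/132742696528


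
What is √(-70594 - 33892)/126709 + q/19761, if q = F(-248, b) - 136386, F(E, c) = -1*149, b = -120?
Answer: -19505/2823 + I*√104486/126709 ≈ -6.9093 + 0.0025511*I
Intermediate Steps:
F(E, c) = -149
q = -136535 (q = -149 - 136386 = -136535)
√(-70594 - 33892)/126709 + q/19761 = √(-70594 - 33892)/126709 - 136535/19761 = √(-104486)*(1/126709) - 136535*1/19761 = (I*√104486)*(1/126709) - 19505/2823 = I*√104486/126709 - 19505/2823 = -19505/2823 + I*√104486/126709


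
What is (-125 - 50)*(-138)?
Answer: 24150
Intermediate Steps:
(-125 - 50)*(-138) = -175*(-138) = 24150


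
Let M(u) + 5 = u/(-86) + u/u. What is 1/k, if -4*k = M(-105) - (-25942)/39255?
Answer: 13503720/7150933 ≈ 1.8884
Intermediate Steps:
M(u) = -4 - u/86 (M(u) = -5 + (u/(-86) + u/u) = -5 + (u*(-1/86) + 1) = -5 + (-u/86 + 1) = -5 + (1 - u/86) = -4 - u/86)
k = 7150933/13503720 (k = -((-4 - 1/86*(-105)) - (-25942)/39255)/4 = -((-4 + 105/86) - (-25942)/39255)/4 = -(-239/86 - 1*(-25942/39255))/4 = -(-239/86 + 25942/39255)/4 = -¼*(-7150933/3375930) = 7150933/13503720 ≈ 0.52955)
1/k = 1/(7150933/13503720) = 13503720/7150933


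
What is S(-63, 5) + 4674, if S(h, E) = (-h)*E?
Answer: 4989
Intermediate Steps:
S(h, E) = -E*h
S(-63, 5) + 4674 = -1*5*(-63) + 4674 = 315 + 4674 = 4989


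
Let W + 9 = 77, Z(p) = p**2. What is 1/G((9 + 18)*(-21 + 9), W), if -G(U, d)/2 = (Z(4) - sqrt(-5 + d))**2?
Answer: -319/74498 - 48*sqrt(7)/37249 ≈ -0.0076914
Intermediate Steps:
W = 68 (W = -9 + 77 = 68)
G(U, d) = -2*(16 - sqrt(-5 + d))**2 (G(U, d) = -2*(4**2 - sqrt(-5 + d))**2 = -2*(16 - sqrt(-5 + d))**2)
1/G((9 + 18)*(-21 + 9), W) = 1/(-2*(-16 + sqrt(-5 + 68))**2) = 1/(-2*(-16 + sqrt(63))**2) = 1/(-2*(-16 + 3*sqrt(7))**2) = -1/(2*(-16 + 3*sqrt(7))**2)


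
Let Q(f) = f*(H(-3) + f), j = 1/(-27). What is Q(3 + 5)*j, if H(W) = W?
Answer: -40/27 ≈ -1.4815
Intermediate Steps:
j = -1/27 ≈ -0.037037
Q(f) = f*(-3 + f)
Q(3 + 5)*j = ((3 + 5)*(-3 + (3 + 5)))*(-1/27) = (8*(-3 + 8))*(-1/27) = (8*5)*(-1/27) = 40*(-1/27) = -40/27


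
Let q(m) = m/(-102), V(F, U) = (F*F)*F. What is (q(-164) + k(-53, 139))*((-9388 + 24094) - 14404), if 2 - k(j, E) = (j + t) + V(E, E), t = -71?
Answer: -41361938422/51 ≈ -8.1102e+8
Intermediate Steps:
V(F, U) = F³ (V(F, U) = F²*F = F³)
k(j, E) = 73 - j - E³ (k(j, E) = 2 - ((j - 71) + E³) = 2 - ((-71 + j) + E³) = 2 - (-71 + j + E³) = 2 + (71 - j - E³) = 73 - j - E³)
q(m) = -m/102 (q(m) = m*(-1/102) = -m/102)
(q(-164) + k(-53, 139))*((-9388 + 24094) - 14404) = (-1/102*(-164) + (73 - 1*(-53) - 1*139³))*((-9388 + 24094) - 14404) = (82/51 + (73 + 53 - 1*2685619))*(14706 - 14404) = (82/51 + (73 + 53 - 2685619))*302 = (82/51 - 2685493)*302 = -136960061/51*302 = -41361938422/51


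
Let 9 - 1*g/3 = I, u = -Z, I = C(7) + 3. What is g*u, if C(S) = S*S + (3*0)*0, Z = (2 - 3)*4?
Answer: -516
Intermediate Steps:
Z = -4 (Z = -1*4 = -4)
C(S) = S**2 (C(S) = S**2 + 0*0 = S**2 + 0 = S**2)
I = 52 (I = 7**2 + 3 = 49 + 3 = 52)
u = 4 (u = -1*(-4) = 4)
g = -129 (g = 27 - 3*52 = 27 - 156 = -129)
g*u = -129*4 = -516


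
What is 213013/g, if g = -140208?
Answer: -213013/140208 ≈ -1.5193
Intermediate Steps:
213013/g = 213013/(-140208) = 213013*(-1/140208) = -213013/140208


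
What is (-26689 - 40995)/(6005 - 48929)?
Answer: 16921/10731 ≈ 1.5768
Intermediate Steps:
(-26689 - 40995)/(6005 - 48929) = -67684/(-42924) = -67684*(-1/42924) = 16921/10731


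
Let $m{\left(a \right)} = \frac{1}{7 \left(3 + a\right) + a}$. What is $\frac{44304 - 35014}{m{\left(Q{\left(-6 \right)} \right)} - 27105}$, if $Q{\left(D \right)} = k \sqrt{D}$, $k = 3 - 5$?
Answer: $- \frac{62227397445}{181557906002} - \frac{9290 i \sqrt{6}}{90778953001} \approx -0.34274 - 2.5067 \cdot 10^{-7} i$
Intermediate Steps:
$k = -2$ ($k = 3 - 5 = -2$)
$Q{\left(D \right)} = - 2 \sqrt{D}$
$m{\left(a \right)} = \frac{1}{21 + 8 a}$ ($m{\left(a \right)} = \frac{1}{\left(21 + 7 a\right) + a} = \frac{1}{21 + 8 a}$)
$\frac{44304 - 35014}{m{\left(Q{\left(-6 \right)} \right)} - 27105} = \frac{44304 - 35014}{\frac{1}{21 + 8 \left(- 2 \sqrt{-6}\right)} - 27105} = \frac{9290}{\frac{1}{21 + 8 \left(- 2 i \sqrt{6}\right)} - 27105} = \frac{9290}{\frac{1}{21 - 16 i \sqrt{6}} - 27105} = \frac{9290}{-27105 + \frac{1}{21 - 16 i \sqrt{6}}}$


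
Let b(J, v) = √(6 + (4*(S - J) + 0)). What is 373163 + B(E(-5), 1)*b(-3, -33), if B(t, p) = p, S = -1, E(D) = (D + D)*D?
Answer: 373163 + √14 ≈ 3.7317e+5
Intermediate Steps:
E(D) = 2*D² (E(D) = (2*D)*D = 2*D²)
b(J, v) = √(2 - 4*J) (b(J, v) = √(6 + (4*(-1 - J) + 0)) = √(6 + ((-4 - 4*J) + 0)) = √(6 + (-4 - 4*J)) = √(2 - 4*J))
373163 + B(E(-5), 1)*b(-3, -33) = 373163 + 1*√(2 - 4*(-3)) = 373163 + 1*√(2 + 12) = 373163 + 1*√14 = 373163 + √14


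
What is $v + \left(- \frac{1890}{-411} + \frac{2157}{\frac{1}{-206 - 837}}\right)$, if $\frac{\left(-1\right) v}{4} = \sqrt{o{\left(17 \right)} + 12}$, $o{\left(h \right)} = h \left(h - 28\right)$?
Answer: $- \frac{308215257}{137} - 20 i \sqrt{7} \approx -2.2497 \cdot 10^{6} - 52.915 i$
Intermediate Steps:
$o{\left(h \right)} = h \left(-28 + h\right)$
$v = - 20 i \sqrt{7}$ ($v = - 4 \sqrt{17 \left(-28 + 17\right) + 12} = - 4 \sqrt{17 \left(-11\right) + 12} = - 4 \sqrt{-187 + 12} = - 4 \sqrt{-175} = - 4 \cdot 5 i \sqrt{7} = - 20 i \sqrt{7} \approx - 52.915 i$)
$v + \left(- \frac{1890}{-411} + \frac{2157}{\frac{1}{-206 - 837}}\right) = - 20 i \sqrt{7} + \left(- \frac{1890}{-411} + \frac{2157}{\frac{1}{-206 - 837}}\right) = - 20 i \sqrt{7} + \left(\left(-1890\right) \left(- \frac{1}{411}\right) + \frac{2157}{\frac{1}{-1043}}\right) = - 20 i \sqrt{7} + \left(\frac{630}{137} + \frac{2157}{- \frac{1}{1043}}\right) = - 20 i \sqrt{7} + \left(\frac{630}{137} + 2157 \left(-1043\right)\right) = - 20 i \sqrt{7} + \left(\frac{630}{137} - 2249751\right) = - 20 i \sqrt{7} - \frac{308215257}{137} = - \frac{308215257}{137} - 20 i \sqrt{7}$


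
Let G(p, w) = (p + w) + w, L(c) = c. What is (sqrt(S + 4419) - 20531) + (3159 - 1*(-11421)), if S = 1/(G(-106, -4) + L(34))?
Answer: -5951 + sqrt(1767595)/20 ≈ -5884.5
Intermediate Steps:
G(p, w) = p + 2*w
S = -1/80 (S = 1/((-106 + 2*(-4)) + 34) = 1/((-106 - 8) + 34) = 1/(-114 + 34) = 1/(-80) = -1/80 ≈ -0.012500)
(sqrt(S + 4419) - 20531) + (3159 - 1*(-11421)) = (sqrt(-1/80 + 4419) - 20531) + (3159 - 1*(-11421)) = (sqrt(353519/80) - 20531) + (3159 + 11421) = (sqrt(1767595)/20 - 20531) + 14580 = (-20531 + sqrt(1767595)/20) + 14580 = -5951 + sqrt(1767595)/20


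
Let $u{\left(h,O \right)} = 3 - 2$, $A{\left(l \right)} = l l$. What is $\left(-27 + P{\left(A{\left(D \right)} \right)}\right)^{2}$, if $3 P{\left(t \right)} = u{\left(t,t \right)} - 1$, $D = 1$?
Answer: $729$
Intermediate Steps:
$A{\left(l \right)} = l^{2}$
$u{\left(h,O \right)} = 1$
$P{\left(t \right)} = 0$ ($P{\left(t \right)} = \frac{1 - 1}{3} = \frac{1}{3} \cdot 0 = 0$)
$\left(-27 + P{\left(A{\left(D \right)} \right)}\right)^{2} = \left(-27 + 0\right)^{2} = \left(-27\right)^{2} = 729$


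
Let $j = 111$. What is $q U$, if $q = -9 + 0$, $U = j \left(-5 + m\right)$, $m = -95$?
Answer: $99900$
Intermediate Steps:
$U = -11100$ ($U = 111 \left(-5 - 95\right) = 111 \left(-100\right) = -11100$)
$q = -9$
$q U = \left(-9\right) \left(-11100\right) = 99900$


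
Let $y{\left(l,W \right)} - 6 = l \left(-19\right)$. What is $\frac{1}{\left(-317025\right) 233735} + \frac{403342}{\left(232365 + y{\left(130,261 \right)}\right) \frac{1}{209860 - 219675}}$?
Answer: $- \frac{293346568351670618651}{17035626942250875} \approx -17220.0$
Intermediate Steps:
$y{\left(l,W \right)} = 6 - 19 l$ ($y{\left(l,W \right)} = 6 + l \left(-19\right) = 6 - 19 l$)
$\frac{1}{\left(-317025\right) 233735} + \frac{403342}{\left(232365 + y{\left(130,261 \right)}\right) \frac{1}{209860 - 219675}} = \frac{1}{\left(-317025\right) 233735} + \frac{403342}{\left(232365 + \left(6 - 2470\right)\right) \frac{1}{209860 - 219675}} = \left(- \frac{1}{317025}\right) \frac{1}{233735} + \frac{403342}{\left(232365 + \left(6 - 2470\right)\right) \frac{1}{-9815}} = - \frac{1}{74099838375} + \frac{403342}{\left(232365 - 2464\right) \left(- \frac{1}{9815}\right)} = - \frac{1}{74099838375} + \frac{403342}{229901 \left(- \frac{1}{9815}\right)} = - \frac{1}{74099838375} + \frac{403342}{- \frac{229901}{9815}} = - \frac{1}{74099838375} + 403342 \left(- \frac{9815}{229901}\right) = - \frac{1}{74099838375} - \frac{3958801730}{229901} = - \frac{293346568351670618651}{17035626942250875}$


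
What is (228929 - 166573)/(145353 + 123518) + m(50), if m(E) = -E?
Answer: -13381194/268871 ≈ -49.768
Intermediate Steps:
(228929 - 166573)/(145353 + 123518) + m(50) = (228929 - 166573)/(145353 + 123518) - 1*50 = 62356/268871 - 50 = -13381194/268871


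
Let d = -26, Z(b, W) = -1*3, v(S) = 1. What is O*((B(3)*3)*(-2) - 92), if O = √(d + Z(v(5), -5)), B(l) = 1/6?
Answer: -93*I*√29 ≈ -500.82*I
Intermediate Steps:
Z(b, W) = -3
B(l) = ⅙
O = I*√29 (O = √(-26 - 3) = √(-29) = I*√29 ≈ 5.3852*I)
O*((B(3)*3)*(-2) - 92) = (I*√29)*(((⅙)*3)*(-2) - 92) = (I*√29)*((½)*(-2) - 92) = (I*√29)*(-1 - 92) = (I*√29)*(-93) = -93*I*√29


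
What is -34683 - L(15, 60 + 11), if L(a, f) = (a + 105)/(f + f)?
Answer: -2462553/71 ≈ -34684.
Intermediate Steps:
L(a, f) = (105 + a)/(2*f) (L(a, f) = (105 + a)/((2*f)) = (105 + a)*(1/(2*f)) = (105 + a)/(2*f))
-34683 - L(15, 60 + 11) = -34683 - (105 + 15)/(2*(60 + 11)) = -34683 - 120/(2*71) = -34683 - 1*60/71 = -34683 - 60/71 = -2462553/71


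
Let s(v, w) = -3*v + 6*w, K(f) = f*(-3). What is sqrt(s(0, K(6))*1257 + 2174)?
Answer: I*sqrt(133582) ≈ 365.49*I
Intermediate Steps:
K(f) = -3*f
sqrt(s(0, K(6))*1257 + 2174) = sqrt((-3*0 + 6*(-3*6))*1257 + 2174) = sqrt((0 + 6*(-18))*1257 + 2174) = sqrt((0 - 108)*1257 + 2174) = sqrt(-108*1257 + 2174) = sqrt(-135756 + 2174) = sqrt(-133582) = I*sqrt(133582)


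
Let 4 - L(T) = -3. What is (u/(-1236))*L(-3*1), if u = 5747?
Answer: -40229/1236 ≈ -32.548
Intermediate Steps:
L(T) = 7 (L(T) = 4 - 1*(-3) = 4 + 3 = 7)
(u/(-1236))*L(-3*1) = (5747/(-1236))*7 = (5747*(-1/1236))*7 = -5747/1236*7 = -40229/1236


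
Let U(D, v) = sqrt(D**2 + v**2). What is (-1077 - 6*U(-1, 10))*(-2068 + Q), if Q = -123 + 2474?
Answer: -304791 - 1698*sqrt(101) ≈ -3.2186e+5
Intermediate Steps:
Q = 2351
(-1077 - 6*U(-1, 10))*(-2068 + Q) = (-1077 - 6*sqrt((-1)**2 + 10**2))*(-2068 + 2351) = (-1077 - 6*sqrt(1 + 100))*283 = (-1077 - 6*sqrt(101))*283 = -304791 - 1698*sqrt(101)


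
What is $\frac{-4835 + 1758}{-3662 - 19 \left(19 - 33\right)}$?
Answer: $\frac{3077}{3396} \approx 0.90607$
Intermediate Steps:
$\frac{-4835 + 1758}{-3662 - 19 \left(19 - 33\right)} = - \frac{3077}{-3662 - -266} = - \frac{3077}{-3662 + 266} = - \frac{3077}{-3396} = \left(-3077\right) \left(- \frac{1}{3396}\right) = \frac{3077}{3396}$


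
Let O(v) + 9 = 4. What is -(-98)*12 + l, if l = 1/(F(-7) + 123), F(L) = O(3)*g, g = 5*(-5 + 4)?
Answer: 174049/148 ≈ 1176.0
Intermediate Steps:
O(v) = -5 (O(v) = -9 + 4 = -5)
g = -5 (g = 5*(-1) = -5)
F(L) = 25 (F(L) = -5*(-5) = 25)
l = 1/148 (l = 1/(25 + 123) = 1/148 ≈ 0.0067568)
-(-98)*12 + l = -(-98)*12 + 1/148 = -49*(-24) + 1/148 = 1176 + 1/148 = 174049/148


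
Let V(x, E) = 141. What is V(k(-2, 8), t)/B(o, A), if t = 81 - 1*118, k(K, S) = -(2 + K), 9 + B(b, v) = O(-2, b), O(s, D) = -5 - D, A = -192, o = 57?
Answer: -141/71 ≈ -1.9859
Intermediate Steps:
B(b, v) = -14 - b (B(b, v) = -9 + (-5 - b) = -14 - b)
k(K, S) = -2 - K
t = -37 (t = 81 - 118 = -37)
V(k(-2, 8), t)/B(o, A) = 141/(-14 - 1*57) = 141/(-14 - 57) = 141/(-71) = 141*(-1/71) = -141/71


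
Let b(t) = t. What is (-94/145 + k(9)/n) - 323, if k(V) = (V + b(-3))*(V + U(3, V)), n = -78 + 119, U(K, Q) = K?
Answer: -1913649/5945 ≈ -321.89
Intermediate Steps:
n = 41
k(V) = (-3 + V)*(3 + V) (k(V) = (V - 3)*(V + 3) = (-3 + V)*(3 + V))
(-94/145 + k(9)/n) - 323 = (-94/145 + (-9 + 9**2)/41) - 323 = (-94*1/145 + (-9 + 81)*(1/41)) - 323 = (-94/145 + 72*(1/41)) - 323 = (-94/145 + 72/41) - 323 = 6586/5945 - 323 = -1913649/5945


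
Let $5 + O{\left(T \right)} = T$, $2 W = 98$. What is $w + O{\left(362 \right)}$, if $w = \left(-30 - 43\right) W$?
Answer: $-3220$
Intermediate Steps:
$W = 49$ ($W = \frac{1}{2} \cdot 98 = 49$)
$O{\left(T \right)} = -5 + T$
$w = -3577$ ($w = \left(-30 - 43\right) 49 = \left(-73\right) 49 = -3577$)
$w + O{\left(362 \right)} = -3577 + \left(-5 + 362\right) = -3577 + 357 = -3220$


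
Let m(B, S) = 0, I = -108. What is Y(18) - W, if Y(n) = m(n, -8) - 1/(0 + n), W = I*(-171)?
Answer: -332425/18 ≈ -18468.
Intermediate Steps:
W = 18468 (W = -108*(-171) = 18468)
Y(n) = -1/n (Y(n) = 0 - 1/(0 + n) = 0 - 1/n = -1/n)
Y(18) - W = -1/18 - 1*18468 = -1*1/18 - 18468 = -1/18 - 18468 = -332425/18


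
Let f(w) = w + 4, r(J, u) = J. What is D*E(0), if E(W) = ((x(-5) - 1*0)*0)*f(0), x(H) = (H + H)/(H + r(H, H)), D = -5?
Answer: 0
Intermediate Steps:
f(w) = 4 + w
x(H) = 1 (x(H) = (H + H)/(H + H) = (2*H)/((2*H)) = (2*H)*(1/(2*H)) = 1)
E(W) = 0 (E(W) = ((1 - 1*0)*0)*(4 + 0) = ((1 + 0)*0)*4 = (1*0)*4 = 0*4 = 0)
D*E(0) = -5*0 = 0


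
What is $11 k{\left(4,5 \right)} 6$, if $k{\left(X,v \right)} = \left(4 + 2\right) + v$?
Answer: $726$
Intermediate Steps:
$k{\left(X,v \right)} = 6 + v$
$11 k{\left(4,5 \right)} 6 = 11 \left(6 + 5\right) 6 = 11 \cdot 11 \cdot 6 = 121 \cdot 6 = 726$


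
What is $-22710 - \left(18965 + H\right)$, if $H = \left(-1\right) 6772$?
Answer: $-34903$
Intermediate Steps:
$H = -6772$
$-22710 - \left(18965 + H\right) = -22710 - 12193 = -34903$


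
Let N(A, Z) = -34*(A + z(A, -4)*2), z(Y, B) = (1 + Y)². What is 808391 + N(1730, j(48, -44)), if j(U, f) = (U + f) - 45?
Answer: -203002977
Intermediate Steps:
j(U, f) = -45 + U + f
N(A, Z) = -68*(1 + A)² - 34*A (N(A, Z) = -34*(A + (1 + A)²*2) = -34*(A + 2*(1 + A)²) = -68*(1 + A)² - 34*A)
808391 + N(1730, j(48, -44)) = 808391 + (-68*(1 + 1730)² - 34*1730) = 808391 + (-68*1731² - 58820) = 808391 + (-68*2996361 - 58820) = 808391 + (-203752548 - 58820) = 808391 - 203811368 = -203002977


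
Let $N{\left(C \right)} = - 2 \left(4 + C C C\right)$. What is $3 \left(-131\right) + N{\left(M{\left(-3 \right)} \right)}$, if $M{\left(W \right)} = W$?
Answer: $-347$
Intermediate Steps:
$N{\left(C \right)} = -8 - 2 C^{3}$ ($N{\left(C \right)} = - 2 \left(4 + C^{2} C\right) = - 2 \left(4 + C^{3}\right) = -8 - 2 C^{3}$)
$3 \left(-131\right) + N{\left(M{\left(-3 \right)} \right)} = 3 \left(-131\right) - \left(8 + 2 \left(-3\right)^{3}\right) = -393 - -46 = -393 + \left(-8 + 54\right) = -393 + 46 = -347$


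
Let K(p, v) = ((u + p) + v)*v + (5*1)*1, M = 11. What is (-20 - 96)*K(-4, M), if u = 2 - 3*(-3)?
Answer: -23548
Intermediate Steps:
u = 11 (u = 2 + 9 = 11)
K(p, v) = 5 + v*(11 + p + v) (K(p, v) = ((11 + p) + v)*v + (5*1)*1 = (11 + p + v)*v + 5*1 = v*(11 + p + v) + 5 = 5 + v*(11 + p + v))
(-20 - 96)*K(-4, M) = (-20 - 96)*(5 + 11² + 11*11 - 4*11) = -116*(5 + 121 + 121 - 44) = -116*203 = -23548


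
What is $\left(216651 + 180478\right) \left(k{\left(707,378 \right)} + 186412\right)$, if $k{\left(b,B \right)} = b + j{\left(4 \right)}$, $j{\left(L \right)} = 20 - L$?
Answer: $74316735415$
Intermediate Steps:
$k{\left(b,B \right)} = 16 + b$ ($k{\left(b,B \right)} = b + \left(20 - 4\right) = b + 16 = 16 + b$)
$\left(216651 + 180478\right) \left(k{\left(707,378 \right)} + 186412\right) = \left(216651 + 180478\right) \left(\left(16 + 707\right) + 186412\right) = 397129 \left(723 + 186412\right) = 397129 \cdot 187135 = 74316735415$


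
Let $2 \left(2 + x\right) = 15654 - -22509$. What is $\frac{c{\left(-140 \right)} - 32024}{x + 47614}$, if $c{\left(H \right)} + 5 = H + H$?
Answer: $- \frac{64618}{133387} \approx -0.48444$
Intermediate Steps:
$c{\left(H \right)} = -5 + 2 H$ ($c{\left(H \right)} = -5 + \left(H + H\right) = -5 + 2 H$)
$x = \frac{38159}{2}$ ($x = -2 + \frac{15654 - -22509}{2} = -2 + \frac{15654 + 22509}{2} = -2 + \frac{1}{2} \cdot 38163 = -2 + \frac{38163}{2} = \frac{38159}{2} \approx 19080.0$)
$\frac{c{\left(-140 \right)} - 32024}{x + 47614} = \frac{\left(-5 + 2 \left(-140\right)\right) - 32024}{\frac{38159}{2} + 47614} = \frac{\left(-5 - 280\right) - 32024}{\frac{133387}{2}} = \left(-285 - 32024\right) \frac{2}{133387} = \left(-32309\right) \frac{2}{133387} = - \frac{64618}{133387}$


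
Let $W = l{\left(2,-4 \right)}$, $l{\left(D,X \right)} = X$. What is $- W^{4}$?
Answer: $-256$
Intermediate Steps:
$W = -4$
$- W^{4} = - \left(-4\right)^{4} = \left(-1\right) 256 = -256$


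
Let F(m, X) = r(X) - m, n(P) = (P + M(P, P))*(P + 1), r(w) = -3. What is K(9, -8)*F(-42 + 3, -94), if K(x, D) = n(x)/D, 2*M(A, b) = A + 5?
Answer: -720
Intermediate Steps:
M(A, b) = 5/2 + A/2 (M(A, b) = (A + 5)/2 = (5 + A)/2 = 5/2 + A/2)
n(P) = (1 + P)*(5/2 + 3*P/2) (n(P) = (P + (5/2 + P/2))*(P + 1) = (5/2 + 3*P/2)*(1 + P) = (1 + P)*(5/2 + 3*P/2))
K(x, D) = (5/2 + 4*x + 3*x**2/2)/D
F(m, X) = -3 - m
K(9, -8)*F(-42 + 3, -94) = ((1/2)*(5 + 3*9**2 + 8*9)/(-8))*(-3 - (-42 + 3)) = ((1/2)*(-1/8)*(5 + 3*81 + 72))*(-3 - 1*(-39)) = ((1/2)*(-1/8)*(5 + 243 + 72))*(-3 + 39) = ((1/2)*(-1/8)*320)*36 = -20*36 = -720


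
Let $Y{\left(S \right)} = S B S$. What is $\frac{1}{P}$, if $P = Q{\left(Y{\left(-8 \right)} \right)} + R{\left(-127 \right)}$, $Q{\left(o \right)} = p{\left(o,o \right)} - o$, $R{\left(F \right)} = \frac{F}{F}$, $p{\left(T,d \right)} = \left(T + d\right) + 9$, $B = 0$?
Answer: $\frac{1}{10} \approx 0.1$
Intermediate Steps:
$p{\left(T,d \right)} = 9 + T + d$
$R{\left(F \right)} = 1$
$Y{\left(S \right)} = 0$ ($Y{\left(S \right)} = S 0 S = 0 S = 0$)
$Q{\left(o \right)} = 9 + o$ ($Q{\left(o \right)} = \left(9 + o + o\right) - o = \left(9 + 2 o\right) - o = 9 + o$)
$P = 10$ ($P = \left(9 + 0\right) + 1 = 9 + 1 = 10$)
$\frac{1}{P} = \frac{1}{10}$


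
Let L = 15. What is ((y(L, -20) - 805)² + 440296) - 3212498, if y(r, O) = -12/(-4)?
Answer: -2128998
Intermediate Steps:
y(r, O) = 3 (y(r, O) = -12*(-¼) = 3)
((y(L, -20) - 805)² + 440296) - 3212498 = ((3 - 805)² + 440296) - 3212498 = ((-802)² + 440296) - 3212498 = (643204 + 440296) - 3212498 = 1083500 - 3212498 = -2128998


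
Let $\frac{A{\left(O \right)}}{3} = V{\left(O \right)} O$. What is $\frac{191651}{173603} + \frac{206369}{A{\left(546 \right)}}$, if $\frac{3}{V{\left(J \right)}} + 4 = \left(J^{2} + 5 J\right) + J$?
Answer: $\frac{5398805533526365}{426542571} \approx 1.2657 \cdot 10^{7}$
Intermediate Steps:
$V{\left(J \right)} = \frac{3}{-4 + J^{2} + 6 J}$ ($V{\left(J \right)} = \frac{3}{-4 + \left(\left(J^{2} + 5 J\right) + J\right)} = \frac{3}{-4 + \left(J^{2} + 6 J\right)} = \frac{3}{-4 + J^{2} + 6 J}$)
$A{\left(O \right)} = \frac{9 O}{-4 + O^{2} + 6 O}$ ($A{\left(O \right)} = 3 \frac{3}{-4 + O^{2} + 6 O} O = 3 \frac{3 O}{-4 + O^{2} + 6 O} = \frac{9 O}{-4 + O^{2} + 6 O}$)
$\frac{191651}{173603} + \frac{206369}{A{\left(546 \right)}} = \frac{191651}{173603} + \frac{206369}{9 \cdot 546 \frac{1}{-4 + 546^{2} + 6 \cdot 546}} = 191651 \cdot \frac{1}{173603} + \frac{206369}{9 \cdot 546 \frac{1}{-4 + 298116 + 3276}} = \frac{191651}{173603} + \frac{206369}{9 \cdot 546 \cdot \frac{1}{301388}} = \frac{191651}{173603} + \frac{206369}{\frac{2457}{150694}} = \frac{191651}{173603} + 206369 \cdot \frac{150694}{2457} = \frac{191651}{173603} + \frac{31098570086}{2457} = \frac{5398805533526365}{426542571}$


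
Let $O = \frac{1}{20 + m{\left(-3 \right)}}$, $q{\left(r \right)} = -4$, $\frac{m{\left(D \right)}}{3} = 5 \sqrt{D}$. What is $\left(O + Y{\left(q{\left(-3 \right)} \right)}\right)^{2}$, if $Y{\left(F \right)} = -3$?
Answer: $\frac{2 \left(1297 i + 2655 \sqrt{3}\right)}{25 \left(11 i + 24 \sqrt{3}\right)} \approx 8.8881 + 0.14411 i$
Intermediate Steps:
$m{\left(D \right)} = 15 \sqrt{D}$ ($m{\left(D \right)} = 3 \cdot 5 \sqrt{D} = 15 \sqrt{D}$)
$O = \frac{1}{20 + 15 i \sqrt{3}}$ ($O = \frac{1}{20 + 15 \sqrt{-3}} = \frac{1}{20 + 15 i \sqrt{3}} \approx 0.018605 - 0.024168 i$)
$\left(O + Y{\left(q{\left(-3 \right)} \right)}\right)^{2} = \left(\left(\frac{4}{215} - \frac{3 i \sqrt{3}}{215}\right) - 3\right)^{2} = \left(- \frac{641}{215} - \frac{3 i \sqrt{3}}{215}\right)^{2}$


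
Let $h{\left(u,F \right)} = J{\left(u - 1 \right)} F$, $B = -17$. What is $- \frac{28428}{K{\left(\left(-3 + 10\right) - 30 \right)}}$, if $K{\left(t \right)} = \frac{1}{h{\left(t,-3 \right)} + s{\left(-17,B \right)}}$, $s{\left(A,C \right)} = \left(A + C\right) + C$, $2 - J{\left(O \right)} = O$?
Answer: $3667212$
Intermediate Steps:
$J{\left(O \right)} = 2 - O$
$h{\left(u,F \right)} = F \left(3 - u\right)$ ($h{\left(u,F \right)} = \left(2 - \left(u - 1\right)\right) F = \left(2 - \left(-1 + u\right)\right) F = \left(3 - u\right) F = F \left(3 - u\right)$)
$s{\left(A,C \right)} = A + 2 C$
$K{\left(t \right)} = \frac{1}{-60 + 3 t}$ ($K{\left(t \right)} = \frac{1}{- 3 \left(3 - t\right) + \left(-17 + 2 \left(-17\right)\right)} = \frac{1}{\left(-9 + 3 t\right) - 51} = \frac{1}{-60 + 3 t}$)
$- \frac{28428}{K{\left(\left(-3 + 10\right) - 30 \right)}} = - \frac{28428}{\frac{1}{3} \frac{1}{-20 + \left(\left(-3 + 10\right) - 30\right)}} = - \frac{28428}{\frac{1}{3} \frac{1}{-20 + \left(7 - 30\right)}} = - \frac{28428}{\frac{1}{3} \frac{1}{-20 - 23}} = - \frac{28428}{\frac{1}{3} \frac{1}{-43}} = - \frac{28428}{\frac{1}{3} \left(- \frac{1}{43}\right)} = - \frac{28428}{- \frac{1}{129}} = \left(-28428\right) \left(-129\right) = 3667212$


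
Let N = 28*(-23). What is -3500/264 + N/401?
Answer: -393379/26466 ≈ -14.864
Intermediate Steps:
N = -644
-3500/264 + N/401 = -3500/264 - 644/401 = -3500*1/264 - 644*1/401 = -875/66 - 644/401 = -393379/26466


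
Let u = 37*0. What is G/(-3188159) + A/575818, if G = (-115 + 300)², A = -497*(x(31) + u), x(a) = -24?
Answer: 9160494751/917899669531 ≈ 0.0099798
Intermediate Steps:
u = 0
A = 11928 (A = -497*(-24 + 0) = -497*(-24) = 11928)
G = 34225 (G = 185² = 34225)
G/(-3188159) + A/575818 = 34225/(-3188159) + 11928/575818 = 34225*(-1/3188159) + 11928*(1/575818) = -34225/3188159 + 5964/287909 = 9160494751/917899669531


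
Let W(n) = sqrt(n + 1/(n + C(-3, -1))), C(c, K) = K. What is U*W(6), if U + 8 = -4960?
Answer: -4968*sqrt(155)/5 ≈ -12370.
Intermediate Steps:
U = -4968 (U = -8 - 4960 = -4968)
W(n) = sqrt(n + 1/(-1 + n)) (W(n) = sqrt(n + 1/(n - 1)) = sqrt(n + 1/(-1 + n)))
U*W(6) = -4968*sqrt(1 + 6*(-1 + 6))/sqrt(-1 + 6) = -4968*sqrt(5)*sqrt(1 + 6*5)/5 = -4968*sqrt(5)*sqrt(1 + 30)/5 = -4968*sqrt(155)/5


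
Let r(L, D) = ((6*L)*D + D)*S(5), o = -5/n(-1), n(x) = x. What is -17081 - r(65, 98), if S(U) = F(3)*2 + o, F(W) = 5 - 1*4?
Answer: -285307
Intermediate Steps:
o = 5 (o = -5/(-1) = -5*(-1) = 5)
F(W) = 1 (F(W) = 5 - 4 = 1)
S(U) = 7 (S(U) = 1*2 + 5 = 2 + 5 = 7)
r(L, D) = 7*D + 42*D*L (r(L, D) = ((6*L)*D + D)*7 = (6*D*L + D)*7 = (D + 6*D*L)*7 = 7*D + 42*D*L)
-17081 - r(65, 98) = -17081 - 7*98*(1 + 6*65) = -17081 - 7*98*(1 + 390) = -17081 - 7*98*391 = -17081 - 1*268226 = -17081 - 268226 = -285307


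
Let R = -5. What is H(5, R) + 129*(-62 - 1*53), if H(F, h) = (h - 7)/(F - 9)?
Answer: -14832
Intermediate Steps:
H(F, h) = (-7 + h)/(-9 + F)
H(5, R) + 129*(-62 - 1*53) = (-7 - 5)/(-9 + 5) + 129*(-62 - 1*53) = -12/(-4) + 129*(-62 - 53) = -1/4*(-12) + 129*(-115) = 3 - 14835 = -14832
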